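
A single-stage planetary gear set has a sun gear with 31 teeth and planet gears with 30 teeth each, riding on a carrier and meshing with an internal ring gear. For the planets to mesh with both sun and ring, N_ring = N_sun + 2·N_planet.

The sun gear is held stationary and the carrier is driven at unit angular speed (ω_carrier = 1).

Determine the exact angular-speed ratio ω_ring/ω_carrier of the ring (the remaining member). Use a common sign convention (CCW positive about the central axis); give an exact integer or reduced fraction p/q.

N_ring = 31 + 2·30 = 91
31(ω_s−ω_c) = −91(ω_r−ω_c),  ω_s=0, ω_c=1
ω_r = 1 − (31/91)(0−1) = 122/91
ω_r/ω_c = 122/91

122/91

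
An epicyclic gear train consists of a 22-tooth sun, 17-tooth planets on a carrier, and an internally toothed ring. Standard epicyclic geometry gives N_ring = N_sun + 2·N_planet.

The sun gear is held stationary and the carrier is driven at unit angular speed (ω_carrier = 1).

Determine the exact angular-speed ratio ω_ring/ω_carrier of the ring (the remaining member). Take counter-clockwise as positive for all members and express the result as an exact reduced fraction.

39/28

N_ring = 22 + 2·17 = 56
22(ω_s−ω_c) = −56(ω_r−ω_c),  ω_s=0, ω_c=1
ω_r = 1 − (22/56)(0−1) = 39/28
ω_r/ω_c = 39/28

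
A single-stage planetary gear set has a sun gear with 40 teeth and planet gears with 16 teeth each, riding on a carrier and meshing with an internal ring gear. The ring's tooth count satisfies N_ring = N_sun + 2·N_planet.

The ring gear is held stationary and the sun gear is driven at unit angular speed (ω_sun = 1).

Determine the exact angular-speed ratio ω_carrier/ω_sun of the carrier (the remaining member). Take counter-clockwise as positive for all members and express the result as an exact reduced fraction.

5/14

N_ring = 40 + 2·16 = 72
40(ω_s−ω_c) = −72(ω_r−ω_c),  ω_r=0, ω_s=1
40(1−ω_c) = −72(0−ω_c)  ⇒  112ω_c = 40  ⇒  ω_c = 5/14
ω_c/ω_s = 5/14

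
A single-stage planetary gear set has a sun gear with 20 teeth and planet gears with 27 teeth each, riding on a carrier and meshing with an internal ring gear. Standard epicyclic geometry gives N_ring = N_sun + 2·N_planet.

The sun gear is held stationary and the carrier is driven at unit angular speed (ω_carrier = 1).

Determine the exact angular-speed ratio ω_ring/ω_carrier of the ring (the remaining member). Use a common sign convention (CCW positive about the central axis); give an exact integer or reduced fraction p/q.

47/37

N_ring = 20 + 2·27 = 74
20(ω_s−ω_c) = −74(ω_r−ω_c),  ω_s=0, ω_c=1
ω_r = 1 − (20/74)(0−1) = 47/37
ω_r/ω_c = 47/37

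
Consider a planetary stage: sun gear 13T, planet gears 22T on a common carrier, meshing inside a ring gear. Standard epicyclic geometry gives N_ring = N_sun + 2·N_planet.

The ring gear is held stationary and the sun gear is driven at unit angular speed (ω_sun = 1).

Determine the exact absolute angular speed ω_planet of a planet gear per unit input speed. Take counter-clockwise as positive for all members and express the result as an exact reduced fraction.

N_ring = 13 + 2·22 = 57
13(ω_s−ω_c) = −57(ω_r−ω_c),  ω_r=0, ω_s=1
13(1−ω_c) = −57(0−ω_c)  ⇒  70ω_c = 13  ⇒  ω_c = 13/70
sun–planet: 13·(1−13/70) = −22·(ω_p−ω_c)  ⇒  ω_p−ω_c = −(13/22)·(57/70) = -741/1540
ω_p = 13/70 − 741/1540 = -13/44

-13/44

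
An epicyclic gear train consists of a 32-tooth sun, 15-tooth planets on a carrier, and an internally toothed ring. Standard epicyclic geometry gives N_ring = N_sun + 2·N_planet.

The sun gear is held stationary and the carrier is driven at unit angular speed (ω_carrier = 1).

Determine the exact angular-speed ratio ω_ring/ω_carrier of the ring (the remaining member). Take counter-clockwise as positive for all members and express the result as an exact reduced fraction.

47/31

N_ring = 32 + 2·15 = 62
32(ω_s−ω_c) = −62(ω_r−ω_c),  ω_s=0, ω_c=1
ω_r = 1 − (32/62)(0−1) = 47/31
ω_r/ω_c = 47/31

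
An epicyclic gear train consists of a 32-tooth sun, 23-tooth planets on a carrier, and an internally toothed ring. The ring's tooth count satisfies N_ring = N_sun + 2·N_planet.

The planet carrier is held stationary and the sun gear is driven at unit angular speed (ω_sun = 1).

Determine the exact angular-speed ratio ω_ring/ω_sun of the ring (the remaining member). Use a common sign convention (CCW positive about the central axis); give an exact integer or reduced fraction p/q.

N_ring = 32 + 2·23 = 78
32(ω_s−ω_c) = −78(ω_r−ω_c),  ω_c=0, ω_s=1
ω_r = 0 − (32/78)(1−0) = -16/39
ω_r/ω_s = -16/39

-16/39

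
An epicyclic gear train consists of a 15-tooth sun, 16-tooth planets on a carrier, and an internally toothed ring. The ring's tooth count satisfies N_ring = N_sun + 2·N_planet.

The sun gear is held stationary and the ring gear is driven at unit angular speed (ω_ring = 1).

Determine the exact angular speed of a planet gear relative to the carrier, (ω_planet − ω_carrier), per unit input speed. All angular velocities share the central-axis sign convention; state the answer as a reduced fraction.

705/992

N_ring = 15 + 2·16 = 47
15(ω_s−ω_c) = −47(ω_r−ω_c),  ω_s=0, ω_r=1
15(0−ω_c) = −47(1−ω_c)  ⇒  62ω_c = 47  ⇒  ω_c = 47/62
sun–planet: 15·(0−47/62) = −16·(ω_p−ω_c)  ⇒  ω_p−ω_c = −(15/16)·(-47/62) = 705/992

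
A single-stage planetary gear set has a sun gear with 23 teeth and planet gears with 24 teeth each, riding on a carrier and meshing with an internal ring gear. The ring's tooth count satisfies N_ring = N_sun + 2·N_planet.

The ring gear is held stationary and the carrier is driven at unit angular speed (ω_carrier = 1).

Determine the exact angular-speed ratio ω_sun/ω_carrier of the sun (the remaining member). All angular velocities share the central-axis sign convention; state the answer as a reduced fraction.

N_ring = 23 + 2·24 = 71
23(ω_s−ω_c) = −71(ω_r−ω_c),  ω_r=0, ω_c=1
ω_s = 1 − (71/23)(0−1) = 94/23
ω_s/ω_c = 94/23

94/23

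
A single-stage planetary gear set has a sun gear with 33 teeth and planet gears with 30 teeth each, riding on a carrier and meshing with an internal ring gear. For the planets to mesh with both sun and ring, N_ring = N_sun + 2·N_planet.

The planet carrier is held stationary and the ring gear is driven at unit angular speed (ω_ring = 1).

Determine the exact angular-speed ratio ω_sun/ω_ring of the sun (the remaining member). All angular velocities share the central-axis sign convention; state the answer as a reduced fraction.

N_ring = 33 + 2·30 = 93
33(ω_s−ω_c) = −93(ω_r−ω_c),  ω_c=0, ω_r=1
ω_s = 0 − (93/33)(1−0) = -31/11
ω_s/ω_r = -31/11

-31/11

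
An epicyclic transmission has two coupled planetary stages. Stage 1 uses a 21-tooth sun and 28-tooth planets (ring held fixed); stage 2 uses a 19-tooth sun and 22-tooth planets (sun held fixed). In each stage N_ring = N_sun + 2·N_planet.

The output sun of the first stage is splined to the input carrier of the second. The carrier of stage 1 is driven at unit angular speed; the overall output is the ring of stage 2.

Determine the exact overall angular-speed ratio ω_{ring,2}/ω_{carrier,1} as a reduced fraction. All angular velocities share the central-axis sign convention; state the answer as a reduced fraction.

Stage 1: N_ring = 21 + 2·28 = 77
Stage 1: 21(ω_s−ω_c) = −77(ω_r−ω_c),  ω_r=0, ω_c=1
Stage 1: ω_s = 1 − (77/21)(0−1) = 14/3
  ⇒ ω_s¹/ω_c¹ = 14/3
Stage 2: N_ring = 19 + 2·22 = 63
Stage 2: 19(ω_s−ω_c) = −63(ω_r−ω_c),  ω_s=0, ω_c=1
Stage 2: ω_r = 1 − (19/63)(0−1) = 82/63
  ⇒ ω_r²/ω_c² = 82/63
Coupling ω_c² = ω_s¹ ⇒ overall = 14/3 × 82/63 = 164/27

164/27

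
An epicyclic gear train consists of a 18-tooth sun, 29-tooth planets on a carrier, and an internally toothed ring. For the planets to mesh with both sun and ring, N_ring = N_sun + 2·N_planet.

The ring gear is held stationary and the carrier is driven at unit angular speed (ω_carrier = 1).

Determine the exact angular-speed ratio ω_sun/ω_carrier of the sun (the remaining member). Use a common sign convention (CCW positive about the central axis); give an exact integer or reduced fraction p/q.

N_ring = 18 + 2·29 = 76
18(ω_s−ω_c) = −76(ω_r−ω_c),  ω_r=0, ω_c=1
ω_s = 1 − (76/18)(0−1) = 47/9
ω_s/ω_c = 47/9

47/9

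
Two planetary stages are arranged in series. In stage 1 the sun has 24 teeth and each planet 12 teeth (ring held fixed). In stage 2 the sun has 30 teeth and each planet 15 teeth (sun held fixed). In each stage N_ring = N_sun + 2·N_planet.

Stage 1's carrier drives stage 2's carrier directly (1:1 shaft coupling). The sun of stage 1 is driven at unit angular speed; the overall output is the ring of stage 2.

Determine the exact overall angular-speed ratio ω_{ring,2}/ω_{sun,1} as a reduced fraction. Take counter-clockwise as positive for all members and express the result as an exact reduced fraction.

Stage 1: N_ring = 24 + 2·12 = 48
Stage 1: 24(ω_s−ω_c) = −48(ω_r−ω_c),  ω_r=0, ω_s=1
Stage 1: 24(1−ω_c) = −48(0−ω_c)  ⇒  72ω_c = 24  ⇒  ω_c = 1/3
  ⇒ ω_c¹/ω_s¹ = 1/3
Stage 2: N_ring = 30 + 2·15 = 60
Stage 2: 30(ω_s−ω_c) = −60(ω_r−ω_c),  ω_s=0, ω_c=1
Stage 2: ω_r = 1 − (30/60)(0−1) = 3/2
  ⇒ ω_r²/ω_c² = 3/2
Coupling ω_c² = ω_c¹ ⇒ overall = 1/3 × 3/2 = 1/2

1/2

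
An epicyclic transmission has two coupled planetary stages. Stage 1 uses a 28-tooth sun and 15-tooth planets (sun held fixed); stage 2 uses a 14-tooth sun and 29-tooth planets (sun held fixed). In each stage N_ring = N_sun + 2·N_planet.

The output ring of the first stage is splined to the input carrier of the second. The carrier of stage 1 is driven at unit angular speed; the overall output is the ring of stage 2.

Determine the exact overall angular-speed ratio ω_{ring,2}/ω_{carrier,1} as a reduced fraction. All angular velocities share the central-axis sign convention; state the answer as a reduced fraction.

1849/1044

Stage 1: N_ring = 28 + 2·15 = 58
Stage 1: 28(ω_s−ω_c) = −58(ω_r−ω_c),  ω_s=0, ω_c=1
Stage 1: ω_r = 1 − (28/58)(0−1) = 43/29
  ⇒ ω_r¹/ω_c¹ = 43/29
Stage 2: N_ring = 14 + 2·29 = 72
Stage 2: 14(ω_s−ω_c) = −72(ω_r−ω_c),  ω_s=0, ω_c=1
Stage 2: ω_r = 1 − (14/72)(0−1) = 43/36
  ⇒ ω_r²/ω_c² = 43/36
Coupling ω_c² = ω_r¹ ⇒ overall = 43/29 × 43/36 = 1849/1044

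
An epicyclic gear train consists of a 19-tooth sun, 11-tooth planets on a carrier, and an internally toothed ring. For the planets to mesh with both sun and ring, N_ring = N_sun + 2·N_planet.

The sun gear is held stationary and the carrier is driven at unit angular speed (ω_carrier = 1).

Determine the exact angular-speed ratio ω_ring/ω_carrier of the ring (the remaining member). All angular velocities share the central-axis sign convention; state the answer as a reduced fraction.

60/41

N_ring = 19 + 2·11 = 41
19(ω_s−ω_c) = −41(ω_r−ω_c),  ω_s=0, ω_c=1
ω_r = 1 − (19/41)(0−1) = 60/41
ω_r/ω_c = 60/41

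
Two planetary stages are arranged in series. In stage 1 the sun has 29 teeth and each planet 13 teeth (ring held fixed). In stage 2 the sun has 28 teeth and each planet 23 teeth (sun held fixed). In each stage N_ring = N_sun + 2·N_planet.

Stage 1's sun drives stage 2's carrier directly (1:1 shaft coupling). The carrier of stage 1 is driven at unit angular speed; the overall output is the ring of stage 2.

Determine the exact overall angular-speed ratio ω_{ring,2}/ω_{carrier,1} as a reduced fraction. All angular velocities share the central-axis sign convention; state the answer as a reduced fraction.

Stage 1: N_ring = 29 + 2·13 = 55
Stage 1: 29(ω_s−ω_c) = −55(ω_r−ω_c),  ω_r=0, ω_c=1
Stage 1: ω_s = 1 − (55/29)(0−1) = 84/29
  ⇒ ω_s¹/ω_c¹ = 84/29
Stage 2: N_ring = 28 + 2·23 = 74
Stage 2: 28(ω_s−ω_c) = −74(ω_r−ω_c),  ω_s=0, ω_c=1
Stage 2: ω_r = 1 − (28/74)(0−1) = 51/37
  ⇒ ω_r²/ω_c² = 51/37
Coupling ω_c² = ω_s¹ ⇒ overall = 84/29 × 51/37 = 4284/1073

4284/1073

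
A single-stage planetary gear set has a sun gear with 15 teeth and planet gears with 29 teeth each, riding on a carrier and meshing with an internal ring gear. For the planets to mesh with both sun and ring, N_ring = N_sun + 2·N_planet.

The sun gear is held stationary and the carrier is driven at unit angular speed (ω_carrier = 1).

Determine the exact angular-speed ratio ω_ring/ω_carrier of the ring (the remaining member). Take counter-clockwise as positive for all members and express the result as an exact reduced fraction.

88/73

N_ring = 15 + 2·29 = 73
15(ω_s−ω_c) = −73(ω_r−ω_c),  ω_s=0, ω_c=1
ω_r = 1 − (15/73)(0−1) = 88/73
ω_r/ω_c = 88/73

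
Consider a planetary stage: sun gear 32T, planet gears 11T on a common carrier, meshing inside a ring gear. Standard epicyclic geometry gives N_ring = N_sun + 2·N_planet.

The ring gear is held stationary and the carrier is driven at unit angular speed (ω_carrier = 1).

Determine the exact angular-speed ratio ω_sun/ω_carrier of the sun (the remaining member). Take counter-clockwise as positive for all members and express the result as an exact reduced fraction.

43/16

N_ring = 32 + 2·11 = 54
32(ω_s−ω_c) = −54(ω_r−ω_c),  ω_r=0, ω_c=1
ω_s = 1 − (54/32)(0−1) = 43/16
ω_s/ω_c = 43/16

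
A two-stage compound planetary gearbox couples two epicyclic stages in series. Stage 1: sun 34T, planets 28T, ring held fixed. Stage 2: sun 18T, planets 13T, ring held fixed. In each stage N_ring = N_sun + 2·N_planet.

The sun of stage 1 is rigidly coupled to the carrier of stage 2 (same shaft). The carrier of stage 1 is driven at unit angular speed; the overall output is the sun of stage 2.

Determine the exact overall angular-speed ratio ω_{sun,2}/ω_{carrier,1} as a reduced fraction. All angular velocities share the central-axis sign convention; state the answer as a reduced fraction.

Stage 1: N_ring = 34 + 2·28 = 90
Stage 1: 34(ω_s−ω_c) = −90(ω_r−ω_c),  ω_r=0, ω_c=1
Stage 1: ω_s = 1 − (90/34)(0−1) = 62/17
  ⇒ ω_s¹/ω_c¹ = 62/17
Stage 2: N_ring = 18 + 2·13 = 44
Stage 2: 18(ω_s−ω_c) = −44(ω_r−ω_c),  ω_r=0, ω_c=1
Stage 2: ω_s = 1 − (44/18)(0−1) = 31/9
  ⇒ ω_s²/ω_c² = 31/9
Coupling ω_c² = ω_s¹ ⇒ overall = 62/17 × 31/9 = 1922/153

1922/153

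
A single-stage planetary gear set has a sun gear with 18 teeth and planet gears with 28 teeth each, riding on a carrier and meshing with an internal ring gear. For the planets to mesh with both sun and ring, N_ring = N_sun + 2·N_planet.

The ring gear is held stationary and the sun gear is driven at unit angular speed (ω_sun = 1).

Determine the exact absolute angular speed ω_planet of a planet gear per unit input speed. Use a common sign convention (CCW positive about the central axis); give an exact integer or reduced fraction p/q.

-9/28

N_ring = 18 + 2·28 = 74
18(ω_s−ω_c) = −74(ω_r−ω_c),  ω_r=0, ω_s=1
18(1−ω_c) = −74(0−ω_c)  ⇒  92ω_c = 18  ⇒  ω_c = 9/46
sun–planet: 18·(1−9/46) = −28·(ω_p−ω_c)  ⇒  ω_p−ω_c = −(18/28)·(37/46) = -333/644
ω_p = 9/46 − 333/644 = -9/28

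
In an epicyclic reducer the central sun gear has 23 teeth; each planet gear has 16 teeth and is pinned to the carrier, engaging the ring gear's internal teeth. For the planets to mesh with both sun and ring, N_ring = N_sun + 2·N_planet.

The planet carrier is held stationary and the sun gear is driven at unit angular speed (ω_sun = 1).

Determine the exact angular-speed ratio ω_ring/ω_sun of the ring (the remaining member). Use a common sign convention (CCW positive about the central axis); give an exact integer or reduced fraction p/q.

N_ring = 23 + 2·16 = 55
23(ω_s−ω_c) = −55(ω_r−ω_c),  ω_c=0, ω_s=1
ω_r = 0 − (23/55)(1−0) = -23/55
ω_r/ω_s = -23/55

-23/55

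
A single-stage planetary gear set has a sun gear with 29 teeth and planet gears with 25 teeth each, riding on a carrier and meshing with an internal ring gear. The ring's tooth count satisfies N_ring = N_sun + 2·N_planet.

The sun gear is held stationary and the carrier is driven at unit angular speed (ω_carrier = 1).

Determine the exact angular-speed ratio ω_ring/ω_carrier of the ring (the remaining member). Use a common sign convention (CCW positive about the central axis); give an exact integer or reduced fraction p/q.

108/79

N_ring = 29 + 2·25 = 79
29(ω_s−ω_c) = −79(ω_r−ω_c),  ω_s=0, ω_c=1
ω_r = 1 − (29/79)(0−1) = 108/79
ω_r/ω_c = 108/79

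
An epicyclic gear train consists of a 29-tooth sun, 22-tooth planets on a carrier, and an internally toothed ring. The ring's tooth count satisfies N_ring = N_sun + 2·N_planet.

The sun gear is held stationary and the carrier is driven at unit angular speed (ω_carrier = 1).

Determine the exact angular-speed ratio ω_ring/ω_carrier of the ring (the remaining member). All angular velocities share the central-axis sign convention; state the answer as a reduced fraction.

N_ring = 29 + 2·22 = 73
29(ω_s−ω_c) = −73(ω_r−ω_c),  ω_s=0, ω_c=1
ω_r = 1 − (29/73)(0−1) = 102/73
ω_r/ω_c = 102/73

102/73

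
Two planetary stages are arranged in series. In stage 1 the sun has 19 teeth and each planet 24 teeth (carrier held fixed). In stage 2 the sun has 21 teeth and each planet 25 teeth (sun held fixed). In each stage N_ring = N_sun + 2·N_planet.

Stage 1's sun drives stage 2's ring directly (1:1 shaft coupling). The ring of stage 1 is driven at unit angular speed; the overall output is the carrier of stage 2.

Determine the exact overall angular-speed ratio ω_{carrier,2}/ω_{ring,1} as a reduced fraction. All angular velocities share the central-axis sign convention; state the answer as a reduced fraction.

Stage 1: N_ring = 19 + 2·24 = 67
Stage 1: 19(ω_s−ω_c) = −67(ω_r−ω_c),  ω_c=0, ω_r=1
Stage 1: ω_s = 0 − (67/19)(1−0) = -67/19
  ⇒ ω_s¹/ω_r¹ = -67/19
Stage 2: N_ring = 21 + 2·25 = 71
Stage 2: 21(ω_s−ω_c) = −71(ω_r−ω_c),  ω_s=0, ω_r=1
Stage 2: 21(0−ω_c) = −71(1−ω_c)  ⇒  92ω_c = 71  ⇒  ω_c = 71/92
  ⇒ ω_c²/ω_r² = 71/92
Coupling ω_r² = ω_s¹ ⇒ overall = -67/19 × 71/92 = -4757/1748

-4757/1748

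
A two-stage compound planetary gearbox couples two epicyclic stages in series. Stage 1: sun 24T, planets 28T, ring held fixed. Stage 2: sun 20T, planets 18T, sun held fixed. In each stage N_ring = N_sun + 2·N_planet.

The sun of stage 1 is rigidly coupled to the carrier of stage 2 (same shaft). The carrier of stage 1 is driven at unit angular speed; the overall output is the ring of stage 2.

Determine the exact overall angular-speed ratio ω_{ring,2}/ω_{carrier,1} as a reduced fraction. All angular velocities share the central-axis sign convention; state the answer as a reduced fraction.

247/42

Stage 1: N_ring = 24 + 2·28 = 80
Stage 1: 24(ω_s−ω_c) = −80(ω_r−ω_c),  ω_r=0, ω_c=1
Stage 1: ω_s = 1 − (80/24)(0−1) = 13/3
  ⇒ ω_s¹/ω_c¹ = 13/3
Stage 2: N_ring = 20 + 2·18 = 56
Stage 2: 20(ω_s−ω_c) = −56(ω_r−ω_c),  ω_s=0, ω_c=1
Stage 2: ω_r = 1 − (20/56)(0−1) = 19/14
  ⇒ ω_r²/ω_c² = 19/14
Coupling ω_c² = ω_s¹ ⇒ overall = 13/3 × 19/14 = 247/42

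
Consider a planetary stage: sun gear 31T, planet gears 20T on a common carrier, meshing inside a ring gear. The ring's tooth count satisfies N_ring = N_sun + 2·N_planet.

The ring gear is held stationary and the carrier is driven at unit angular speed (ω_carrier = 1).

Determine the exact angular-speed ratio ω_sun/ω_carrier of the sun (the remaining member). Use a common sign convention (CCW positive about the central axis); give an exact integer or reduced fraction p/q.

N_ring = 31 + 2·20 = 71
31(ω_s−ω_c) = −71(ω_r−ω_c),  ω_r=0, ω_c=1
ω_s = 1 − (71/31)(0−1) = 102/31
ω_s/ω_c = 102/31

102/31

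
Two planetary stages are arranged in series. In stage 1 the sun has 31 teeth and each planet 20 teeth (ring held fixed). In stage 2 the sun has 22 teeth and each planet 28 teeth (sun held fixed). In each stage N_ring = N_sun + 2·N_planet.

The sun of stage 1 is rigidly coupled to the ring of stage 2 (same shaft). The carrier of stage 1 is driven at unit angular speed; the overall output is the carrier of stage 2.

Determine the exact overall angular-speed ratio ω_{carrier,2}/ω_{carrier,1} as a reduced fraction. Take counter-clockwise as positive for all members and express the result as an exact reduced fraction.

Stage 1: N_ring = 31 + 2·20 = 71
Stage 1: 31(ω_s−ω_c) = −71(ω_r−ω_c),  ω_r=0, ω_c=1
Stage 1: ω_s = 1 − (71/31)(0−1) = 102/31
  ⇒ ω_s¹/ω_c¹ = 102/31
Stage 2: N_ring = 22 + 2·28 = 78
Stage 2: 22(ω_s−ω_c) = −78(ω_r−ω_c),  ω_s=0, ω_r=1
Stage 2: 22(0−ω_c) = −78(1−ω_c)  ⇒  100ω_c = 78  ⇒  ω_c = 39/50
  ⇒ ω_c²/ω_r² = 39/50
Coupling ω_r² = ω_s¹ ⇒ overall = 102/31 × 39/50 = 1989/775

1989/775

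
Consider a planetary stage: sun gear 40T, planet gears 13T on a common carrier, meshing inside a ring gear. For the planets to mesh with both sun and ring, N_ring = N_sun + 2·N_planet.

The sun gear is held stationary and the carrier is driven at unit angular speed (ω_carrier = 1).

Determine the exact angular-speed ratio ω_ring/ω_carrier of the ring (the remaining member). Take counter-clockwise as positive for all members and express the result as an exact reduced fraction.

53/33

N_ring = 40 + 2·13 = 66
40(ω_s−ω_c) = −66(ω_r−ω_c),  ω_s=0, ω_c=1
ω_r = 1 − (40/66)(0−1) = 53/33
ω_r/ω_c = 53/33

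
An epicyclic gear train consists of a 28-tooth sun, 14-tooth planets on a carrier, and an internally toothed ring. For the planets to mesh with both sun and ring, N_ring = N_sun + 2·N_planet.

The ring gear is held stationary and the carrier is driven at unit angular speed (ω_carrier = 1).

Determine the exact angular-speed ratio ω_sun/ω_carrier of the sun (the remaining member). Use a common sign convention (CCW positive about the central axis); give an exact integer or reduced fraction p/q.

3

N_ring = 28 + 2·14 = 56
28(ω_s−ω_c) = −56(ω_r−ω_c),  ω_r=0, ω_c=1
ω_s = 1 − (56/28)(0−1) = 3
ω_s/ω_c = 3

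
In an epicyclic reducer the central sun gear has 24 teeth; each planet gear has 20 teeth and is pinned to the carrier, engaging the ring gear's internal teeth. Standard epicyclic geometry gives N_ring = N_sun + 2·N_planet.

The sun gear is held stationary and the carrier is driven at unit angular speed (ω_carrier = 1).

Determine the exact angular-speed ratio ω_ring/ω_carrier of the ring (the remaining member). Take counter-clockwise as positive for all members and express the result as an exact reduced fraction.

N_ring = 24 + 2·20 = 64
24(ω_s−ω_c) = −64(ω_r−ω_c),  ω_s=0, ω_c=1
ω_r = 1 − (24/64)(0−1) = 11/8
ω_r/ω_c = 11/8

11/8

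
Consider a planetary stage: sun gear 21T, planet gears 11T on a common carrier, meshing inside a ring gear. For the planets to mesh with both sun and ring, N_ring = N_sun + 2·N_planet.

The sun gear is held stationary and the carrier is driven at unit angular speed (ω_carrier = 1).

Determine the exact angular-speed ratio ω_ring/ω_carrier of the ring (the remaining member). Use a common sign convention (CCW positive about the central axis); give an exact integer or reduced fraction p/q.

64/43

N_ring = 21 + 2·11 = 43
21(ω_s−ω_c) = −43(ω_r−ω_c),  ω_s=0, ω_c=1
ω_r = 1 − (21/43)(0−1) = 64/43
ω_r/ω_c = 64/43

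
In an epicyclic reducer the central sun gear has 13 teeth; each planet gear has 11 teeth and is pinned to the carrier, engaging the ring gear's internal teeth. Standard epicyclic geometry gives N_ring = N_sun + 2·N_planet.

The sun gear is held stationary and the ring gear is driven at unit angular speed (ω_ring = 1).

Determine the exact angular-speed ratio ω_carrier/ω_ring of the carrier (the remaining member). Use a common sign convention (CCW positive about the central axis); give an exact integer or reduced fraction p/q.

35/48

N_ring = 13 + 2·11 = 35
13(ω_s−ω_c) = −35(ω_r−ω_c),  ω_s=0, ω_r=1
13(0−ω_c) = −35(1−ω_c)  ⇒  48ω_c = 35  ⇒  ω_c = 35/48
ω_c/ω_r = 35/48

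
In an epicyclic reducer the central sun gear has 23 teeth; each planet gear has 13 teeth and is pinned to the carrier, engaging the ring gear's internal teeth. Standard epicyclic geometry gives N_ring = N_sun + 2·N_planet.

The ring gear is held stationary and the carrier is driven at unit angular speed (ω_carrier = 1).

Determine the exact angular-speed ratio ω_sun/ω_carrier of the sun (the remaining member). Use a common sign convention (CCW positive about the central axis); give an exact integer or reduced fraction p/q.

72/23

N_ring = 23 + 2·13 = 49
23(ω_s−ω_c) = −49(ω_r−ω_c),  ω_r=0, ω_c=1
ω_s = 1 − (49/23)(0−1) = 72/23
ω_s/ω_c = 72/23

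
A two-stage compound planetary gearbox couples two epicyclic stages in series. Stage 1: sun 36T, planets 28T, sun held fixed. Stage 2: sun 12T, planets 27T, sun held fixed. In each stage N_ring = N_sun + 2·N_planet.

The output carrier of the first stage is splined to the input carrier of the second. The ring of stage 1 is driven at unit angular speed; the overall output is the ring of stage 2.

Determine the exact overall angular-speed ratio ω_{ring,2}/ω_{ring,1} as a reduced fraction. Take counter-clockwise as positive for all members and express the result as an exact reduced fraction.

299/352

Stage 1: N_ring = 36 + 2·28 = 92
Stage 1: 36(ω_s−ω_c) = −92(ω_r−ω_c),  ω_s=0, ω_r=1
Stage 1: 36(0−ω_c) = −92(1−ω_c)  ⇒  128ω_c = 92  ⇒  ω_c = 23/32
  ⇒ ω_c¹/ω_r¹ = 23/32
Stage 2: N_ring = 12 + 2·27 = 66
Stage 2: 12(ω_s−ω_c) = −66(ω_r−ω_c),  ω_s=0, ω_c=1
Stage 2: ω_r = 1 − (12/66)(0−1) = 13/11
  ⇒ ω_r²/ω_c² = 13/11
Coupling ω_c² = ω_c¹ ⇒ overall = 23/32 × 13/11 = 299/352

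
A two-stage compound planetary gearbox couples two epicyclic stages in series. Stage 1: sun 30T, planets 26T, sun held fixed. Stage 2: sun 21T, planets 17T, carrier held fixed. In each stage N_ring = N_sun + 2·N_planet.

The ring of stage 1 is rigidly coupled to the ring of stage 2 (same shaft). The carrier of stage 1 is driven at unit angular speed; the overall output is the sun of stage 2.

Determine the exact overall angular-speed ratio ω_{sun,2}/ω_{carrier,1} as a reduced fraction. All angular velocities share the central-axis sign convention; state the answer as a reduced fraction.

Stage 1: N_ring = 30 + 2·26 = 82
Stage 1: 30(ω_s−ω_c) = −82(ω_r−ω_c),  ω_s=0, ω_c=1
Stage 1: ω_r = 1 − (30/82)(0−1) = 56/41
  ⇒ ω_r¹/ω_c¹ = 56/41
Stage 2: N_ring = 21 + 2·17 = 55
Stage 2: 21(ω_s−ω_c) = −55(ω_r−ω_c),  ω_c=0, ω_r=1
Stage 2: ω_s = 0 − (55/21)(1−0) = -55/21
  ⇒ ω_s²/ω_r² = -55/21
Coupling ω_r² = ω_r¹ ⇒ overall = 56/41 × -55/21 = -440/123

-440/123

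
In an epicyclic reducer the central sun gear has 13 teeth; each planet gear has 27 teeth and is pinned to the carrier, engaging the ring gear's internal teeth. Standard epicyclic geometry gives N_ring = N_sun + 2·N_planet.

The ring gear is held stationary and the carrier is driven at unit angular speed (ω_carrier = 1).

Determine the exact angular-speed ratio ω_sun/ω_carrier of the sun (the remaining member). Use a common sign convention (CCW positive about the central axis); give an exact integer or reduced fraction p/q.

N_ring = 13 + 2·27 = 67
13(ω_s−ω_c) = −67(ω_r−ω_c),  ω_r=0, ω_c=1
ω_s = 1 − (67/13)(0−1) = 80/13
ω_s/ω_c = 80/13

80/13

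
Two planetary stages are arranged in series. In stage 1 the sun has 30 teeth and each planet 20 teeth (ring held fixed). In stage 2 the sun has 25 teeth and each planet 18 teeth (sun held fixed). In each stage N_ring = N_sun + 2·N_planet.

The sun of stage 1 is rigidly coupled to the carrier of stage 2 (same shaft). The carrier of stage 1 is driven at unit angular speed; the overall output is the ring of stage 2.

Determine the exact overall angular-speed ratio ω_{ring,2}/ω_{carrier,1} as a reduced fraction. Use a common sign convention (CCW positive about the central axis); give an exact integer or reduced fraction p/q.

Stage 1: N_ring = 30 + 2·20 = 70
Stage 1: 30(ω_s−ω_c) = −70(ω_r−ω_c),  ω_r=0, ω_c=1
Stage 1: ω_s = 1 − (70/30)(0−1) = 10/3
  ⇒ ω_s¹/ω_c¹ = 10/3
Stage 2: N_ring = 25 + 2·18 = 61
Stage 2: 25(ω_s−ω_c) = −61(ω_r−ω_c),  ω_s=0, ω_c=1
Stage 2: ω_r = 1 − (25/61)(0−1) = 86/61
  ⇒ ω_r²/ω_c² = 86/61
Coupling ω_c² = ω_s¹ ⇒ overall = 10/3 × 86/61 = 860/183

860/183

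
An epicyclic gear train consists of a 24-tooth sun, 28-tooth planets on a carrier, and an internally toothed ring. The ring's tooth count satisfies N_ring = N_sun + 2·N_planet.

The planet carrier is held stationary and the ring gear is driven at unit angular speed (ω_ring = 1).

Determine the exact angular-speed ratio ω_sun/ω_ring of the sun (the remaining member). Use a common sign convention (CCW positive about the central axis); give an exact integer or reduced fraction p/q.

N_ring = 24 + 2·28 = 80
24(ω_s−ω_c) = −80(ω_r−ω_c),  ω_c=0, ω_r=1
ω_s = 0 − (80/24)(1−0) = -10/3
ω_s/ω_r = -10/3

-10/3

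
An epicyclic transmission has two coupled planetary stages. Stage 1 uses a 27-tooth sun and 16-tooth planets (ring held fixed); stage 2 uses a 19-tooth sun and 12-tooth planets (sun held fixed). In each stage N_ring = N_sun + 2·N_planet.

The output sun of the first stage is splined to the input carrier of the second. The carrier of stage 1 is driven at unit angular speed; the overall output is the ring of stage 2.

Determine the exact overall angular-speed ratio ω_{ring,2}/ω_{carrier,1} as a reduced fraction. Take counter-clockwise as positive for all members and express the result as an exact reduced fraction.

Stage 1: N_ring = 27 + 2·16 = 59
Stage 1: 27(ω_s−ω_c) = −59(ω_r−ω_c),  ω_r=0, ω_c=1
Stage 1: ω_s = 1 − (59/27)(0−1) = 86/27
  ⇒ ω_s¹/ω_c¹ = 86/27
Stage 2: N_ring = 19 + 2·12 = 43
Stage 2: 19(ω_s−ω_c) = −43(ω_r−ω_c),  ω_s=0, ω_c=1
Stage 2: ω_r = 1 − (19/43)(0−1) = 62/43
  ⇒ ω_r²/ω_c² = 62/43
Coupling ω_c² = ω_s¹ ⇒ overall = 86/27 × 62/43 = 124/27

124/27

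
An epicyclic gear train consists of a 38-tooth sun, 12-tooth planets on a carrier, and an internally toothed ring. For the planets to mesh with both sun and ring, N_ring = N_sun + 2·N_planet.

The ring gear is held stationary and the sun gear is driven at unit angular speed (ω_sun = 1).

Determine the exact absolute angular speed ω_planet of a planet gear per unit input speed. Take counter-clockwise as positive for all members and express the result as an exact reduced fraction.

-19/12

N_ring = 38 + 2·12 = 62
38(ω_s−ω_c) = −62(ω_r−ω_c),  ω_r=0, ω_s=1
38(1−ω_c) = −62(0−ω_c)  ⇒  100ω_c = 38  ⇒  ω_c = 19/50
sun–planet: 38·(1−19/50) = −12·(ω_p−ω_c)  ⇒  ω_p−ω_c = −(38/12)·(31/50) = -589/300
ω_p = 19/50 − 589/300 = -19/12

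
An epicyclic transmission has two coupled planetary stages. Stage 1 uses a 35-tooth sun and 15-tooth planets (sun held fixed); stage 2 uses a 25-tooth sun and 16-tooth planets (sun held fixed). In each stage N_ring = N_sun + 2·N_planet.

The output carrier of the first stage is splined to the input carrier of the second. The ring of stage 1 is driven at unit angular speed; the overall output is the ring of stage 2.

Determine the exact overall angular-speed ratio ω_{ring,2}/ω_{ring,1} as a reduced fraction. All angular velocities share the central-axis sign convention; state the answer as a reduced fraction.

Stage 1: N_ring = 35 + 2·15 = 65
Stage 1: 35(ω_s−ω_c) = −65(ω_r−ω_c),  ω_s=0, ω_r=1
Stage 1: 35(0−ω_c) = −65(1−ω_c)  ⇒  100ω_c = 65  ⇒  ω_c = 13/20
  ⇒ ω_c¹/ω_r¹ = 13/20
Stage 2: N_ring = 25 + 2·16 = 57
Stage 2: 25(ω_s−ω_c) = −57(ω_r−ω_c),  ω_s=0, ω_c=1
Stage 2: ω_r = 1 − (25/57)(0−1) = 82/57
  ⇒ ω_r²/ω_c² = 82/57
Coupling ω_c² = ω_c¹ ⇒ overall = 13/20 × 82/57 = 533/570

533/570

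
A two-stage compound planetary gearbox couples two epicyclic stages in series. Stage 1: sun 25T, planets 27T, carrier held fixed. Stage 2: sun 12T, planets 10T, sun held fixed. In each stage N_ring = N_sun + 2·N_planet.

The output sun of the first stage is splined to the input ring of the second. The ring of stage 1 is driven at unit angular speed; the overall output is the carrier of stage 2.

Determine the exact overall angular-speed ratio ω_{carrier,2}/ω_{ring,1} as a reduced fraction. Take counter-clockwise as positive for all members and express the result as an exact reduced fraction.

-632/275

Stage 1: N_ring = 25 + 2·27 = 79
Stage 1: 25(ω_s−ω_c) = −79(ω_r−ω_c),  ω_c=0, ω_r=1
Stage 1: ω_s = 0 − (79/25)(1−0) = -79/25
  ⇒ ω_s¹/ω_r¹ = -79/25
Stage 2: N_ring = 12 + 2·10 = 32
Stage 2: 12(ω_s−ω_c) = −32(ω_r−ω_c),  ω_s=0, ω_r=1
Stage 2: 12(0−ω_c) = −32(1−ω_c)  ⇒  44ω_c = 32  ⇒  ω_c = 8/11
  ⇒ ω_c²/ω_r² = 8/11
Coupling ω_r² = ω_s¹ ⇒ overall = -79/25 × 8/11 = -632/275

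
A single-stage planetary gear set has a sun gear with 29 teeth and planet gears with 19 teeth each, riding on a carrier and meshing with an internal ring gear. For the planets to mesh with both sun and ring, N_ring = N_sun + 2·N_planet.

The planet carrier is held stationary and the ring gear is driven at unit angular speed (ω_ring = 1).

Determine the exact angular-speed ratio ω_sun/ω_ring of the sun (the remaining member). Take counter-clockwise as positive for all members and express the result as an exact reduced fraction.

-67/29

N_ring = 29 + 2·19 = 67
29(ω_s−ω_c) = −67(ω_r−ω_c),  ω_c=0, ω_r=1
ω_s = 0 − (67/29)(1−0) = -67/29
ω_s/ω_r = -67/29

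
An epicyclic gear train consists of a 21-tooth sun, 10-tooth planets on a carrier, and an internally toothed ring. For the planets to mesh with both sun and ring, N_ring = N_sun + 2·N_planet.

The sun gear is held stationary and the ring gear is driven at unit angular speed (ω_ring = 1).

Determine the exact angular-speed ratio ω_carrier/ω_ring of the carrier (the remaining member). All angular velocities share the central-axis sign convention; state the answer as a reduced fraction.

N_ring = 21 + 2·10 = 41
21(ω_s−ω_c) = −41(ω_r−ω_c),  ω_s=0, ω_r=1
21(0−ω_c) = −41(1−ω_c)  ⇒  62ω_c = 41  ⇒  ω_c = 41/62
ω_c/ω_r = 41/62

41/62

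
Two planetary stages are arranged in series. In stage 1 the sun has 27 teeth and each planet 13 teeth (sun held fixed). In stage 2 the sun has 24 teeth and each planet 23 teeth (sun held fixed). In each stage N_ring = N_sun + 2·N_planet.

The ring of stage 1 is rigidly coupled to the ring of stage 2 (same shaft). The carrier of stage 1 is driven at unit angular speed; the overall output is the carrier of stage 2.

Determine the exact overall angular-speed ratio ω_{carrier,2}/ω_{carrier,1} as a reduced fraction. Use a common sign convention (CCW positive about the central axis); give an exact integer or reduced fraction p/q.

2800/2491

Stage 1: N_ring = 27 + 2·13 = 53
Stage 1: 27(ω_s−ω_c) = −53(ω_r−ω_c),  ω_s=0, ω_c=1
Stage 1: ω_r = 1 − (27/53)(0−1) = 80/53
  ⇒ ω_r¹/ω_c¹ = 80/53
Stage 2: N_ring = 24 + 2·23 = 70
Stage 2: 24(ω_s−ω_c) = −70(ω_r−ω_c),  ω_s=0, ω_r=1
Stage 2: 24(0−ω_c) = −70(1−ω_c)  ⇒  94ω_c = 70  ⇒  ω_c = 35/47
  ⇒ ω_c²/ω_r² = 35/47
Coupling ω_r² = ω_r¹ ⇒ overall = 80/53 × 35/47 = 2800/2491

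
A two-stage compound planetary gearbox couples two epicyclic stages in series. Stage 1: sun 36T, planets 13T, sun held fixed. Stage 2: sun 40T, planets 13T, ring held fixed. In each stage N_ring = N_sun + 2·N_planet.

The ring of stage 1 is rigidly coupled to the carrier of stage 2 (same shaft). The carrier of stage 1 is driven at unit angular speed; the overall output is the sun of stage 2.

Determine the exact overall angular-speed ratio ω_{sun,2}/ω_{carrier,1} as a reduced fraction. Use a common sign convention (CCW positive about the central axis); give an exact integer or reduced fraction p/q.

2597/620

Stage 1: N_ring = 36 + 2·13 = 62
Stage 1: 36(ω_s−ω_c) = −62(ω_r−ω_c),  ω_s=0, ω_c=1
Stage 1: ω_r = 1 − (36/62)(0−1) = 49/31
  ⇒ ω_r¹/ω_c¹ = 49/31
Stage 2: N_ring = 40 + 2·13 = 66
Stage 2: 40(ω_s−ω_c) = −66(ω_r−ω_c),  ω_r=0, ω_c=1
Stage 2: ω_s = 1 − (66/40)(0−1) = 53/20
  ⇒ ω_s²/ω_c² = 53/20
Coupling ω_c² = ω_r¹ ⇒ overall = 49/31 × 53/20 = 2597/620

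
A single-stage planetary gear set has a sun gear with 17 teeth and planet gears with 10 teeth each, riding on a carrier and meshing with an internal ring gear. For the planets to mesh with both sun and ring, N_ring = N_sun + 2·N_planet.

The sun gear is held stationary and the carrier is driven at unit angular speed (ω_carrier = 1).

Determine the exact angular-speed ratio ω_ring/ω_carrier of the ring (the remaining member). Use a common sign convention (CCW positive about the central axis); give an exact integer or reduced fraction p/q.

N_ring = 17 + 2·10 = 37
17(ω_s−ω_c) = −37(ω_r−ω_c),  ω_s=0, ω_c=1
ω_r = 1 − (17/37)(0−1) = 54/37
ω_r/ω_c = 54/37

54/37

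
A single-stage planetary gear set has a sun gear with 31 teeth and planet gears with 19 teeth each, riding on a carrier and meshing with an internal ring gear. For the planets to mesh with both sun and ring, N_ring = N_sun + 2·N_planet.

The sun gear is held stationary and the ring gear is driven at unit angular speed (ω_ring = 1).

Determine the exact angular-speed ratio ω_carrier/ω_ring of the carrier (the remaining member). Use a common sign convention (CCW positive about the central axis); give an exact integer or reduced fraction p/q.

69/100

N_ring = 31 + 2·19 = 69
31(ω_s−ω_c) = −69(ω_r−ω_c),  ω_s=0, ω_r=1
31(0−ω_c) = −69(1−ω_c)  ⇒  100ω_c = 69  ⇒  ω_c = 69/100
ω_c/ω_r = 69/100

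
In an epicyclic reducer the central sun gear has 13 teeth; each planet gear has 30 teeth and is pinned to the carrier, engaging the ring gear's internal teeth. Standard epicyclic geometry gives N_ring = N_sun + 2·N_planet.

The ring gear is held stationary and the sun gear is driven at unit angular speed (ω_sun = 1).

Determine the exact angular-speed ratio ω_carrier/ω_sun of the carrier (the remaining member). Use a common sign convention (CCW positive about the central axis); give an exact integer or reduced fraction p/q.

N_ring = 13 + 2·30 = 73
13(ω_s−ω_c) = −73(ω_r−ω_c),  ω_r=0, ω_s=1
13(1−ω_c) = −73(0−ω_c)  ⇒  86ω_c = 13  ⇒  ω_c = 13/86
ω_c/ω_s = 13/86

13/86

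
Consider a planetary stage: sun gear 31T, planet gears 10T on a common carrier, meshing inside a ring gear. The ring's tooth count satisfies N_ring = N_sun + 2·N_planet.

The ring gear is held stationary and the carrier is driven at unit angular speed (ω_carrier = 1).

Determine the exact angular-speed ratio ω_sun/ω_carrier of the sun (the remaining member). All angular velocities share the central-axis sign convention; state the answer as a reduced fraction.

82/31

N_ring = 31 + 2·10 = 51
31(ω_s−ω_c) = −51(ω_r−ω_c),  ω_r=0, ω_c=1
ω_s = 1 − (51/31)(0−1) = 82/31
ω_s/ω_c = 82/31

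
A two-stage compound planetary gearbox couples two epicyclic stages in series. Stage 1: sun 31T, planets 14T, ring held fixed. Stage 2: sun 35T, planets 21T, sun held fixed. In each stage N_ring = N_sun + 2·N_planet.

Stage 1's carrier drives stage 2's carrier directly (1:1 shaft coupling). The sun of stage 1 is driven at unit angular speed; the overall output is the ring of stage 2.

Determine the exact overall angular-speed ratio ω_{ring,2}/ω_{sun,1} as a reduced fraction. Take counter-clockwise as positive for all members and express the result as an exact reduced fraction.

248/495

Stage 1: N_ring = 31 + 2·14 = 59
Stage 1: 31(ω_s−ω_c) = −59(ω_r−ω_c),  ω_r=0, ω_s=1
Stage 1: 31(1−ω_c) = −59(0−ω_c)  ⇒  90ω_c = 31  ⇒  ω_c = 31/90
  ⇒ ω_c¹/ω_s¹ = 31/90
Stage 2: N_ring = 35 + 2·21 = 77
Stage 2: 35(ω_s−ω_c) = −77(ω_r−ω_c),  ω_s=0, ω_c=1
Stage 2: ω_r = 1 − (35/77)(0−1) = 16/11
  ⇒ ω_r²/ω_c² = 16/11
Coupling ω_c² = ω_c¹ ⇒ overall = 31/90 × 16/11 = 248/495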